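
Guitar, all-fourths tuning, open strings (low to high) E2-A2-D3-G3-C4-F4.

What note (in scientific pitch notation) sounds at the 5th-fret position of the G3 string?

G3 is MIDI 55. Adding 5 gives 60, which is C4.

C4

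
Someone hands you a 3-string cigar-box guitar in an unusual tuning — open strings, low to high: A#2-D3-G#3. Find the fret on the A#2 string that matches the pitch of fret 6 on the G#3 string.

16

G#3 at fret 6 is G#3 + 6 semitones = D4.
The open A#2 string is 10 semitones below the open G#3, so the same pitch on the A#2 string lies at fret 6 + 10 = 16.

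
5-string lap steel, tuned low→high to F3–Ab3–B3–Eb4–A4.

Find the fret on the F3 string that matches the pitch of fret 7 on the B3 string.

Fret 7 on B3 is MIDI 59 + 7 = 66 (Gb4). On the F3 string (open MIDI 53), that pitch is 66 − 53 = fret 13.

13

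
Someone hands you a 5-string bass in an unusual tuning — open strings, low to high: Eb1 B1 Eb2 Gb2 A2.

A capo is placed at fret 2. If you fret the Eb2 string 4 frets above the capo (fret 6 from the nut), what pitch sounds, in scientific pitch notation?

A2

The capo raises the open Eb2 by 2 semitones to F2; fretting 4 more gives Eb2 + 2 + 4 = Eb2 + 6 semitones = A2.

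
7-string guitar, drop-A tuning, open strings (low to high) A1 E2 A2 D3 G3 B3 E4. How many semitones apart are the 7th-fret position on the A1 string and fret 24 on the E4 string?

A1 at fret 7 → E2 (MIDI 40); E4 at fret 24 → E6 (MIDI 88).
40 − 88 = -48, so the two pitches are 48 semitones apart, with E6 the higher.

48 semitones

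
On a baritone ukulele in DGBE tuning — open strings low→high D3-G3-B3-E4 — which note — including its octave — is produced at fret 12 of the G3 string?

Each fret is one semitone, so G3 + 12 = G4.

G4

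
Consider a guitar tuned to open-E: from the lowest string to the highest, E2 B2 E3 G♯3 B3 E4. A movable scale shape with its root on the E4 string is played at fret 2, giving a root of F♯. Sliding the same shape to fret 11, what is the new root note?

Moving from fret 2 to fret 11 shifts the root by 9 semitones.
F♯ up 9 semitones is D♯.

D♯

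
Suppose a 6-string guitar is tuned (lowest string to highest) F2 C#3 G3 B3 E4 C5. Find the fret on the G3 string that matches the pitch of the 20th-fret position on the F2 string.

6

Fret 20 on F2 is MIDI 41 + 20 = 61 (C#4). On the G3 string (open MIDI 55), that pitch is 61 − 55 = fret 6.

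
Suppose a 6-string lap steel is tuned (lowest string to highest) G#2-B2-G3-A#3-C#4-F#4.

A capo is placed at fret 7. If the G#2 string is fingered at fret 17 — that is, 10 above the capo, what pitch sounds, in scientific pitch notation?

C#4

The capo raises the open G#2 by 7 semitones to D#3; fretting 10 more gives G#2 + 7 + 10 = G#2 + 17 semitones = C#4.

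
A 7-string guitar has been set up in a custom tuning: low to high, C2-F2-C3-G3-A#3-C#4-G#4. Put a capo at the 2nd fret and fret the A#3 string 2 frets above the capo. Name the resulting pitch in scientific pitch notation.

D4

The capo raises the open A#3 by 2 semitones to C4; fretting 2 more gives A#3 + 2 + 2 = A#3 + 4 semitones = D4.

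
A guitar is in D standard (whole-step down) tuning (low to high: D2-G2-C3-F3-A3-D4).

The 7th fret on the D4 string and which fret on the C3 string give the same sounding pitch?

D4 at fret 7 is D4 + 7 semitones = A4.
The open C3 string is 14 semitones below the open D4, so the same pitch on the C3 string lies at fret 7 + 14 = 21.

21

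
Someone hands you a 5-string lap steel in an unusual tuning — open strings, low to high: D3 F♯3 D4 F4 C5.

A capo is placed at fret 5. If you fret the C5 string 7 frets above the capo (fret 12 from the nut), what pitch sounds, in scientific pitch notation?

The capo raises the open C5 by 5 semitones to F5; fretting 7 more gives C5 + 5 + 7 = C5 + 12 semitones = C6.

C6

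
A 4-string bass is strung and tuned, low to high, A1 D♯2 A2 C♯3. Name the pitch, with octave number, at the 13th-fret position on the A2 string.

A♯3

The open A2 string plus 13 semitones: A–A#–B–C–…–G#–A–A#.
The walk passes from B into C once, so the octave number goes from 2 to 3.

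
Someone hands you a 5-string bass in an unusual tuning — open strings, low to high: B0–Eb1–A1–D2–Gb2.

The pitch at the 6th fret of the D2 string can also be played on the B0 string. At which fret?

21

D2 at fret 6 is D2 + 6 semitones = Ab2.
The open B0 string is 15 semitones below the open D2, so the same pitch on the B0 string lies at fret 6 + 15 = 21.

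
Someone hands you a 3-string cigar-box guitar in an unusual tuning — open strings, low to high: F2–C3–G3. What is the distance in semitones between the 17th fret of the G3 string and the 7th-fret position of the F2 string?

G3 at fret 17 → C5 (MIDI 72); F2 at fret 7 → C3 (MIDI 48).
72 − 48 = 24, so the two pitches are 24 semitones apart, with C5 the higher.

24 semitones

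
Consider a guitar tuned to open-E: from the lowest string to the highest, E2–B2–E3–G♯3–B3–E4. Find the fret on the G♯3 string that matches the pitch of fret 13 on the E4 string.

E4 at fret 13 is E4 + 13 semitones = F5.
The open G♯3 string is 8 semitones below the open E4, so the same pitch on the G♯3 string lies at fret 13 + 8 = 21.

21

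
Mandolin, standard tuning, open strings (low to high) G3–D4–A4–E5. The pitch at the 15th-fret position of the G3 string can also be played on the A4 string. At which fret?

1

G3 at fret 15 is G3 + 15 semitones = A#4.
The open A4 string is 14 semitones above the open G3, so the same pitch on the A4 string lies at fret 15 − 14 = 1.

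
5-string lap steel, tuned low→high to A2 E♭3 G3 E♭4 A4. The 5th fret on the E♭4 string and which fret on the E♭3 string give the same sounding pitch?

E♭4 at fret 5 is E♭4 + 5 semitones = A♭4.
The open E♭3 string is 12 semitones below the open E♭4, so the same pitch on the E♭3 string lies at fret 5 + 12 = 17.

17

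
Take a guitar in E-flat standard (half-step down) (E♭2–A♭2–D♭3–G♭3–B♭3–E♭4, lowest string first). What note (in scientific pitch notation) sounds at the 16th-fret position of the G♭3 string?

B♭4

G♭3 is MIDI 54. Adding 16 gives 70, which is B♭4.
(Equivalently spelled A♯4.)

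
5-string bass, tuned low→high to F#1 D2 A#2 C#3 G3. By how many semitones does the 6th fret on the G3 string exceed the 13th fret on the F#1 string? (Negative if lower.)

G3 at fret 6 → C#4 (MIDI 61); F#1 at fret 13 → G2 (MIDI 43).
61 − 43 = 18, so the two pitches are 18 semitones apart.

18 semitones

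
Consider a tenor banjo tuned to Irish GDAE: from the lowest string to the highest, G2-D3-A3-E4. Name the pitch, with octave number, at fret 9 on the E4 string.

C#5

The open E4 string plus 9 semitones: E–F–F#–G–G#–A–A#–B–C–C#.
The walk passes from B into C once, so the octave number goes from 4 to 5.
(Equivalently spelled Db5.)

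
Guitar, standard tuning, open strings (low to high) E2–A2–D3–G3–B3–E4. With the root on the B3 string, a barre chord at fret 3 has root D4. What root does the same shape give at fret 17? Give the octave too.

Moving from fret 3 to fret 17 shifts the root by 14 semitones.
D4 up 14 semitones is E5.

E5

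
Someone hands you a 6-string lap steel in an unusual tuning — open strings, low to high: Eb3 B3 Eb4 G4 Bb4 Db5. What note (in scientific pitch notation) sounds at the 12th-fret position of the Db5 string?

Db6

The open Db5 string plus 12 semitones: Db–D–Eb–E–…–B–C–Db.
The walk passes from B into C once, so the octave number goes from 5 to 6.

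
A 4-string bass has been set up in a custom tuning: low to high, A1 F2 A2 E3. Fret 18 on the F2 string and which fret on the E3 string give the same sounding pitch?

7

Fret 18 on F2 is MIDI 41 + 18 = 59 (B3). On the E3 string (open MIDI 52), that pitch is 59 − 52 = fret 7.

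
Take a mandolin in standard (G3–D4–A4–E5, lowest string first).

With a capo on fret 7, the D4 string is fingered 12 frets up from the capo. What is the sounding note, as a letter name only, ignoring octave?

A

The capo raises the open D4 by 7 semitones to A4; fretting 12 more gives D4 + 7 + 12 = D4 + 19 semitones, landing on A.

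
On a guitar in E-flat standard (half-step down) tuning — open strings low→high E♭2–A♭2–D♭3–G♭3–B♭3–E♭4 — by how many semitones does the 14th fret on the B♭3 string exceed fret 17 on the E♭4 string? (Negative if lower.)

-8 semitones

B♭3 at fret 14 → C5 (MIDI 72); E♭4 at fret 17 → A♭5 (MIDI 80).
72 − 80 = -8, so the two pitches are 8 semitones apart.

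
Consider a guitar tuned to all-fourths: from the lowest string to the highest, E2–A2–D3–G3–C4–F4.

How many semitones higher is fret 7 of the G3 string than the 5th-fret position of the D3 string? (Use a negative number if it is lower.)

G3 at fret 7 → D4 (MIDI 62); D3 at fret 5 → G3 (MIDI 55).
62 − 55 = 7, so the two pitches are 7 semitones apart.

7 semitones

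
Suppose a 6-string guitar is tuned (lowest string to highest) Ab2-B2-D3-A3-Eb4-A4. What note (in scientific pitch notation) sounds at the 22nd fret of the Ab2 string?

The open Ab2 string plus 22 semitones: Ab–A–Bb–B–…–E–F–Gb.
The walk passes from B into C 2 times, so the octave number goes from 2 to 4.

Gb4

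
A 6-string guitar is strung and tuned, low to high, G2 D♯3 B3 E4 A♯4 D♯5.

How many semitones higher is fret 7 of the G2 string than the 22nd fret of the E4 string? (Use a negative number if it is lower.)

-36 semitones

G2 at fret 7 → D3 (MIDI 50); E4 at fret 22 → D6 (MIDI 86).
50 − 86 = -36, so the two pitches are 36 semitones apart.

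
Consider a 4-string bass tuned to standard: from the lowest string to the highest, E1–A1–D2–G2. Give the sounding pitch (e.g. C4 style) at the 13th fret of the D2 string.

D2 is MIDI 38. Adding 13 gives 51, which is D#3.

D#3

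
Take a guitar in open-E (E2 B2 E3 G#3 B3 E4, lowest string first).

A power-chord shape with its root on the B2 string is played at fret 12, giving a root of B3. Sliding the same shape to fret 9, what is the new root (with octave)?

G#3

Moving from fret 12 to fret 9 shifts the root by -3 semitones.
B3 down 3 semitones is G#3.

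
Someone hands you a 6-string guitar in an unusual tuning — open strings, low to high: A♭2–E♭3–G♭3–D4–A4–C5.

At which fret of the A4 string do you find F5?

8

F5 is 8 semitones above the open A4 (A–Bb–B–C–Db–D–Eb–E–F), so it sits at fret 8.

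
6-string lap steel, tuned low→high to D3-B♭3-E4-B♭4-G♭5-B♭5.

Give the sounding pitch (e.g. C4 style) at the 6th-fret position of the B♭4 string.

B♭4 is MIDI 70. Adding 6 gives 76, which is E5.

E5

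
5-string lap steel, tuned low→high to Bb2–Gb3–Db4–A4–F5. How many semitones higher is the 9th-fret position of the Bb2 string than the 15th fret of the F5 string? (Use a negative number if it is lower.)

Bb2 at fret 9 → G3 (MIDI 55); F5 at fret 15 → Ab6 (MIDI 92).
55 − 92 = -37, so the two pitches are 37 semitones apart.

-37 semitones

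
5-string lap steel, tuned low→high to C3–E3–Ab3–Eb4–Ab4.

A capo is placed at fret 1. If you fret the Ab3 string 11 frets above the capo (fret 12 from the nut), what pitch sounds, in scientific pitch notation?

The capo raises the open Ab3 by 1 semitone to A3; fretting 11 more gives Ab3 + 1 + 11 = Ab3 + 12 semitones = Ab4.
(Also written G#.)

Ab4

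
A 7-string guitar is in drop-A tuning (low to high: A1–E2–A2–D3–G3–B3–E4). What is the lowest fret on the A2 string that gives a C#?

4

From A2, count semitones up the chromatic scale until reaching C#: A–A#–B–C–C# — 4 steps.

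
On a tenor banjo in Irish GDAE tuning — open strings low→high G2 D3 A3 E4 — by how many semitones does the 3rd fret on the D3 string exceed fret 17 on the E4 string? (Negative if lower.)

D3 at fret 3 → F3 (MIDI 53); E4 at fret 17 → A5 (MIDI 81).
53 − 81 = -28, so the two pitches are 28 semitones apart.

-28 semitones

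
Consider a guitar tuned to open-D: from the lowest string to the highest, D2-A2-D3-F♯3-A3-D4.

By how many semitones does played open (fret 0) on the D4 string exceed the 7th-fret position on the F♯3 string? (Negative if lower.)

1 semitone

D4 at fret 0 → D4 (MIDI 62); F♯3 at fret 7 → C♯4 (MIDI 61).
62 − 61 = 1, so the two pitches are 1 semitone apart.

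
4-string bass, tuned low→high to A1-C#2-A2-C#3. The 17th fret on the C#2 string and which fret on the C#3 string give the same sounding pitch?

Fret 17 on C#2 is MIDI 37 + 17 = 54 (F#3). On the C#3 string (open MIDI 49), that pitch is 54 − 49 = fret 5.

5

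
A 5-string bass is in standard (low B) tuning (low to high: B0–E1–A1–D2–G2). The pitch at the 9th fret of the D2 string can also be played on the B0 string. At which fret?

24

D2 at fret 9 is D2 + 9 semitones = B2.
The open B0 string is 15 semitones below the open D2, so the same pitch on the B0 string lies at fret 9 + 15 = 24.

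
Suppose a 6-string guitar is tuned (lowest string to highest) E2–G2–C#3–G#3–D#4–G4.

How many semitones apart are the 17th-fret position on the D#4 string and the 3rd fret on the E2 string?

D#4 at fret 17 → G#5 (MIDI 80); E2 at fret 3 → G2 (MIDI 43).
80 − 43 = 37, so the two pitches are 37 semitones apart, with G#5 the higher.

37 semitones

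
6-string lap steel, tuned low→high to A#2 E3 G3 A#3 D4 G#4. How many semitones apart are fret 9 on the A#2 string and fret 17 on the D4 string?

24 semitones

A#2 at fret 9 → G3 (MIDI 55); D4 at fret 17 → G5 (MIDI 79).
55 − 79 = -24, so the two pitches are 24 semitones apart, with G5 the higher.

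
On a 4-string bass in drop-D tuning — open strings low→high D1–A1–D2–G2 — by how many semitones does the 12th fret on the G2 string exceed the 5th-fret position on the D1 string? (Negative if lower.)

24 semitones

G2 at fret 12 → G3 (MIDI 55); D1 at fret 5 → G1 (MIDI 31).
55 − 31 = 24, so the two pitches are 24 semitones apart.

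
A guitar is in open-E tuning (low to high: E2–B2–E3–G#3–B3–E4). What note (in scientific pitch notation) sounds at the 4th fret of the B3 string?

The open B3 string plus 4 semitones: B–C–C#–D–D#.
The walk passes from B into C once, so the octave number goes from 3 to 4.

D#4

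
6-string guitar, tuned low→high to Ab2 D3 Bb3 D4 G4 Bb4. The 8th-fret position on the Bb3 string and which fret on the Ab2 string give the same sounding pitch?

22

Fret 8 on Bb3 is MIDI 58 + 8 = 66 (Gb4). On the Ab2 string (open MIDI 44), that pitch is 66 − 44 = fret 22.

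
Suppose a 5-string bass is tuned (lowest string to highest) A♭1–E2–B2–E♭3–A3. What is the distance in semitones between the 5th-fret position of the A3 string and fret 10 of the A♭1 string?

20 semitones

A3 at fret 5 → D4 (MIDI 62); A♭1 at fret 10 → G♭2 (MIDI 42).
62 − 42 = 20, so the two pitches are 20 semitones apart, with D4 the higher.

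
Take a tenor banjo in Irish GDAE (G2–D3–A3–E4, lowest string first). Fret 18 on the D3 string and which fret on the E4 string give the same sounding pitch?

Fret 18 on D3 is MIDI 50 + 18 = 68 (G#4). On the E4 string (open MIDI 64), that pitch is 68 − 64 = fret 4.

4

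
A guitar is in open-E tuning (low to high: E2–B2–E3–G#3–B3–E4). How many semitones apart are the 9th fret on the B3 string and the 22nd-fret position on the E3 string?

B3 at fret 9 → G#4 (MIDI 68); E3 at fret 22 → D5 (MIDI 74).
68 − 74 = -6, so the two pitches are 6 semitones apart, with D5 the higher.

6 semitones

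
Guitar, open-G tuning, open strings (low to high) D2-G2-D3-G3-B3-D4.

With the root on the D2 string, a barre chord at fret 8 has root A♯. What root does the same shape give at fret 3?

F

Moving from fret 8 to fret 3 shifts the root by -5 semitones.
A♯ down 5 semitones is F.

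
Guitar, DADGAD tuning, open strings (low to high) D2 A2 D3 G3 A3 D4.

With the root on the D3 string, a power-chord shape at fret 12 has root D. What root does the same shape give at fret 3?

F

Moving from fret 12 to fret 3 shifts the root by -9 semitones.
D down 9 semitones is F.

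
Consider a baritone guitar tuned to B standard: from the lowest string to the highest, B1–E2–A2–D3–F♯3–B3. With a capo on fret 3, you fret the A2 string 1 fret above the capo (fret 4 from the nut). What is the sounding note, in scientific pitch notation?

C♯3

The capo raises the open A2 by 3 semitones to C3; fretting 1 more gives A2 + 3 + 1 = A2 + 4 semitones = C♯3.
(Also written D♭.)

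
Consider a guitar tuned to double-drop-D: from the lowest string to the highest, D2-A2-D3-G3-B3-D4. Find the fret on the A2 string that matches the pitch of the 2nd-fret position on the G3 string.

G3 at fret 2 is G3 + 2 semitones = A3.
The open A2 string is 10 semitones below the open G3, so the same pitch on the A2 string lies at fret 2 + 10 = 12.

12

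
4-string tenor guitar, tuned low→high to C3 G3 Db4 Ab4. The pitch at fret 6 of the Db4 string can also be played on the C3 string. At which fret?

Fret 6 on Db4 is MIDI 61 + 6 = 67 (G4). On the C3 string (open MIDI 48), that pitch is 67 − 48 = fret 19.

19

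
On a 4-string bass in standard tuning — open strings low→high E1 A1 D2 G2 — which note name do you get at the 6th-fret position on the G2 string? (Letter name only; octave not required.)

Each fret is one semitone, so G2 + 6 = C♯.
(Equivalently spelled D♭.)

C♯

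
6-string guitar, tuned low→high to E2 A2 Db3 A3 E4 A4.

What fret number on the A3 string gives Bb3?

1

Bb3 is 1 semitone above the open A3 (A–Bb), so it sits at fret 1.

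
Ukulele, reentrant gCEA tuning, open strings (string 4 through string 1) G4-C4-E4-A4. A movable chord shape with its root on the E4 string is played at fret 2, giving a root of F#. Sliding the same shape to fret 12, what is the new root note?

E

Moving from fret 2 to fret 12 shifts the root by 10 semitones.
F# up 10 semitones is E.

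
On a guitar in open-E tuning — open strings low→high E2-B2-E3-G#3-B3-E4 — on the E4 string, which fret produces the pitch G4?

G4 is 3 semitones above the open E4 (E–F–F#–G), so it sits at fret 3.

3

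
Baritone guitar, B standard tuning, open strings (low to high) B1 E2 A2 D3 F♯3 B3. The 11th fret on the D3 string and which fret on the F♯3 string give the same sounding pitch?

7

Fret 11 on D3 is MIDI 50 + 11 = 61 (C♯4). On the F♯3 string (open MIDI 54), that pitch is 61 − 54 = fret 7.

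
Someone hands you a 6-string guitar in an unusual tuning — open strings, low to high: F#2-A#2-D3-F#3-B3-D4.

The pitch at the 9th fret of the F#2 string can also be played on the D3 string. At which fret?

F#2 at fret 9 is F#2 + 9 semitones = D#3.
The open D3 string is 8 semitones above the open F#2, so the same pitch on the D3 string lies at fret 9 − 8 = 1.

1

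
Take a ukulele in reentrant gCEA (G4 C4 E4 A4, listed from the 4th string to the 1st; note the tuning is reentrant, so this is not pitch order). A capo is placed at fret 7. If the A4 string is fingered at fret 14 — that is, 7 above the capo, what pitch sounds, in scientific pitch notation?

The capo raises the open A4 by 7 semitones to E5; fretting 7 more gives A4 + 7 + 7 = A4 + 14 semitones = B5.

B5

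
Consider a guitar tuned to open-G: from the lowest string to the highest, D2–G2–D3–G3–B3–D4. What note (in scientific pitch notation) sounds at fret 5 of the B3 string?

Each fret is one semitone, so B3 + 5 = E4.

E4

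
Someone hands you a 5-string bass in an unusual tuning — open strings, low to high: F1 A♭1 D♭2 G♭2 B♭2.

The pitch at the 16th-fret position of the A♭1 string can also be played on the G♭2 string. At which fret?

Fret 16 on A♭1 is MIDI 32 + 16 = 48 (C3). On the G♭2 string (open MIDI 42), that pitch is 48 − 42 = fret 6.

6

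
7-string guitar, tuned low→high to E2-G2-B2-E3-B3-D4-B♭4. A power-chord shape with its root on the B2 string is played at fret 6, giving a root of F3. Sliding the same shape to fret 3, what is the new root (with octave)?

Moving from fret 6 to fret 3 shifts the root by -3 semitones.
F3 down 3 semitones is D3.

D3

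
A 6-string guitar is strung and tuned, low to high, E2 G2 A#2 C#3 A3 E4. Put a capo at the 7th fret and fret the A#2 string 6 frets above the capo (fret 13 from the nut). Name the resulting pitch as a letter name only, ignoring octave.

B

The capo raises the open A#2 by 7 semitones to F3; fretting 6 more gives A#2 + 7 + 6 = A#2 + 13 semitones, landing on B.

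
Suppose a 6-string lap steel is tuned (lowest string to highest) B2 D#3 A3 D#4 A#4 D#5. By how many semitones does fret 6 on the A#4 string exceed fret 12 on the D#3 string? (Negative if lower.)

13 semitones

A#4 at fret 6 → E5 (MIDI 76); D#3 at fret 12 → D#4 (MIDI 63).
76 − 63 = 13, so the two pitches are 13 semitones apart.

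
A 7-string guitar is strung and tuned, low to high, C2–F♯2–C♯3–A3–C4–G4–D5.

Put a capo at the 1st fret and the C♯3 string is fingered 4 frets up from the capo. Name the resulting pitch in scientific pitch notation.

The capo raises the open C♯3 by 1 semitone to D3; fretting 4 more gives C♯3 + 1 + 4 = C♯3 + 5 semitones = F♯3.
(Also written G♭.)

F♯3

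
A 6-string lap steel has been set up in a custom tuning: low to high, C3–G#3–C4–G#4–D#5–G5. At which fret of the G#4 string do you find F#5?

F#5 is 10 semitones above the open G#4 (G#–A–A#–B–…–E–F–F#), so it sits at fret 10.

10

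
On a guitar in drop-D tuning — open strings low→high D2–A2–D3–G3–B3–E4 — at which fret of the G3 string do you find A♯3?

3

A♯3 is 3 semitones above the open G3 (G–G#–A–A#), so it sits at fret 3.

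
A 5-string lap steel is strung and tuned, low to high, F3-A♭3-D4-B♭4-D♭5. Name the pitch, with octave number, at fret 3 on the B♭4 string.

D♭5

B♭4 is MIDI 70. Adding 3 gives 73, which is D♭5.
(Equivalently spelled C♯5.)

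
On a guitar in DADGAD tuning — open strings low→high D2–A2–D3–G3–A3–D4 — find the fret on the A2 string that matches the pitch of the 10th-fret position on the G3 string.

G3 at fret 10 is G3 + 10 semitones = F4.
The open A2 string is 10 semitones below the open G3, so the same pitch on the A2 string lies at fret 10 + 10 = 20.

20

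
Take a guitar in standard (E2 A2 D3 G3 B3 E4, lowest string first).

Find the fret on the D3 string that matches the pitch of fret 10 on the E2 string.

0

Fret 10 on E2 is MIDI 40 + 10 = 50 (D3). On the D3 string (open MIDI 50), that pitch is 50 − 50 = fret 0.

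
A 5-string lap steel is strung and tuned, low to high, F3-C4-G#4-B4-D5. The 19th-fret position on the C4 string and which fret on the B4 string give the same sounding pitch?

8

C4 at fret 19 is C4 + 19 semitones = G5.
The open B4 string is 11 semitones above the open C4, so the same pitch on the B4 string lies at fret 19 − 11 = 8.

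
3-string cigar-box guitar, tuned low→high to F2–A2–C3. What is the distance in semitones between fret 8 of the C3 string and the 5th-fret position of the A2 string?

6 semitones

C3 at fret 8 → Ab3 (MIDI 56); A2 at fret 5 → D3 (MIDI 50).
56 − 50 = 6, so the two pitches are 6 semitones apart, with Ab3 the higher.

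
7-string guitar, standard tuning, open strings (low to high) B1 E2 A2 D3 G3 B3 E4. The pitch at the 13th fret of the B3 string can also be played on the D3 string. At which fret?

22

B3 at fret 13 is B3 + 13 semitones = C5.
The open D3 string is 9 semitones below the open B3, so the same pitch on the D3 string lies at fret 13 + 9 = 22.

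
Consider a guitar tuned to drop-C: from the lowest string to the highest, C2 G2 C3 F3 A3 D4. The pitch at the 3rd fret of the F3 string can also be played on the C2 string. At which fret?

20

Fret 3 on F3 is MIDI 53 + 3 = 56 (G♯3). On the C2 string (open MIDI 36), that pitch is 56 − 36 = fret 20.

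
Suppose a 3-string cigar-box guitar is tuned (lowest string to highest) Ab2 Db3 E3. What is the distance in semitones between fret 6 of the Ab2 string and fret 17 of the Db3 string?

Ab2 at fret 6 → D3 (MIDI 50); Db3 at fret 17 → Gb4 (MIDI 66).
50 − 66 = -16, so the two pitches are 16 semitones apart, with Gb4 the higher.

16 semitones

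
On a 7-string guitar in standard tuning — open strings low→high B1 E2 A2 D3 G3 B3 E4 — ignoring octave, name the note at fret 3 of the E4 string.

G

E4 is MIDI 64. Adding 3 gives 67; 67 mod 12 = 7, i.e. G.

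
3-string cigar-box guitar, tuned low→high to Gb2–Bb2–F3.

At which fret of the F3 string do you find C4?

7

C4 is 7 semitones above the open F3 (F–Gb–G–Ab–A–Bb–B–C), so it sits at fret 7.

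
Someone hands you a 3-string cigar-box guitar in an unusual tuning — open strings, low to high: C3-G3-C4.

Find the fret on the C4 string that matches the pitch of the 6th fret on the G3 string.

Fret 6 on G3 is MIDI 55 + 6 = 61 (C♯4). On the C4 string (open MIDI 60), that pitch is 61 − 60 = fret 1.

1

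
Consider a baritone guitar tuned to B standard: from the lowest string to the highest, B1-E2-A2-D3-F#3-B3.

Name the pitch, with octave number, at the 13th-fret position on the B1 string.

C3

The open B1 string plus 13 semitones: B–C–C#–D–…–A#–B–C.
The walk passes from B into C 2 times, so the octave number goes from 1 to 3.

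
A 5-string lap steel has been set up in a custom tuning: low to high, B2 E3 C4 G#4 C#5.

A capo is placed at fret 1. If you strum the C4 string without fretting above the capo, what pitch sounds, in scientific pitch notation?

The capo raises the open C4 by 1 semitone to C#4; fretting 0 more gives C4 + 1 + 0 = C4 + 1 semitone = C#4.
(Also written Db.)

C#4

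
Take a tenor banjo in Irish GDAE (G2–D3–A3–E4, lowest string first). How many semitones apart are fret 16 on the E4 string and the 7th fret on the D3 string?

23 semitones

E4 at fret 16 → G♯5 (MIDI 80); D3 at fret 7 → A3 (MIDI 57).
80 − 57 = 23, so the two pitches are 23 semitones apart, with G♯5 the higher.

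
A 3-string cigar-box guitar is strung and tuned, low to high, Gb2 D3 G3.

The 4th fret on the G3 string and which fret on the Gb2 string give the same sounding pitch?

17

Fret 4 on G3 is MIDI 55 + 4 = 59 (B3). On the Gb2 string (open MIDI 42), that pitch is 59 − 42 = fret 17.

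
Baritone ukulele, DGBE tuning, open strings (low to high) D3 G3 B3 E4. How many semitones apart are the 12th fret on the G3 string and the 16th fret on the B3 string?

8 semitones

G3 at fret 12 → G4 (MIDI 67); B3 at fret 16 → D♯5 (MIDI 75).
67 − 75 = -8, so the two pitches are 8 semitones apart, with D♯5 the higher.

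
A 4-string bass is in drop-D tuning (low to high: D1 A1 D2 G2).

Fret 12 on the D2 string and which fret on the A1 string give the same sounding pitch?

D2 at fret 12 is D2 + 12 semitones = D3.
The open A1 string is 5 semitones below the open D2, so the same pitch on the A1 string lies at fret 12 + 5 = 17.

17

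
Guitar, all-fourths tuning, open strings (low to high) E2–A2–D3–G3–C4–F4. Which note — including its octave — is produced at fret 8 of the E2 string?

C3

E2 is MIDI 40. Adding 8 gives 48, which is C3.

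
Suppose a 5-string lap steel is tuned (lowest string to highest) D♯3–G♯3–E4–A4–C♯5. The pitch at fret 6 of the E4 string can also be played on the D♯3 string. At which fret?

Fret 6 on E4 is MIDI 64 + 6 = 70 (A♯4). On the D♯3 string (open MIDI 51), that pitch is 70 − 51 = fret 19.

19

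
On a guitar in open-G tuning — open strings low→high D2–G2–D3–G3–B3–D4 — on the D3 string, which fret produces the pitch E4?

E4 is 14 semitones above the open D3 (D–D#–E–F–…–D–D#–E), so it sits at fret 14.

14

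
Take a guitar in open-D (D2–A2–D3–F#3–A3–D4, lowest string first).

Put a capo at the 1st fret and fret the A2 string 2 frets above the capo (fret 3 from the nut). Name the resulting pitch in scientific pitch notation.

C3

The capo raises the open A2 by 1 semitone to A#2; fretting 2 more gives A2 + 1 + 2 = A2 + 3 semitones = C3.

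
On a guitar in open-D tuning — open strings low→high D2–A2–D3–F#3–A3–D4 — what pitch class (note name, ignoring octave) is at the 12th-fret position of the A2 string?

The open A2 string plus 12 semitones: A–A#–B–C–…–G–G#–A.

A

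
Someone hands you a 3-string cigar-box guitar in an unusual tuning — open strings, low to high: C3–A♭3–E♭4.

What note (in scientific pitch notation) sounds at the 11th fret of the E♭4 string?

D5

E♭4 is MIDI 63. Adding 11 gives 74, which is D5.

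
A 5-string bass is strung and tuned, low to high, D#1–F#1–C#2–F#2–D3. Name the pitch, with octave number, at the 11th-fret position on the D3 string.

C#4

Each fret is one semitone, so D3 + 11 = C#4.
(Equivalently spelled Db4.)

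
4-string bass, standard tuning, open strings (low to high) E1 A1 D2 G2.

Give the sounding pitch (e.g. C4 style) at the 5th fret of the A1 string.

Each fret is one semitone, so A1 + 5 = D2.

D2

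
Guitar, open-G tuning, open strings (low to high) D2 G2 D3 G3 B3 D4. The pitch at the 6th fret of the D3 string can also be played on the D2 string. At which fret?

18

D3 at fret 6 is D3 + 6 semitones = G♯3.
The open D2 string is 12 semitones below the open D3, so the same pitch on the D2 string lies at fret 6 + 12 = 18.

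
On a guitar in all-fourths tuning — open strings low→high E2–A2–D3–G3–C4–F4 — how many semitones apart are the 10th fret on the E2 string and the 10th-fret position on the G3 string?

E2 at fret 10 → D3 (MIDI 50); G3 at fret 10 → F4 (MIDI 65).
50 − 65 = -15, so the two pitches are 15 semitones apart, with F4 the higher.

15 semitones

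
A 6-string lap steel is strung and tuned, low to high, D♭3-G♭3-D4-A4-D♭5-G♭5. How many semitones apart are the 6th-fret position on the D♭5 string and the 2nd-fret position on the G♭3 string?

23 semitones

D♭5 at fret 6 → G5 (MIDI 79); G♭3 at fret 2 → A♭3 (MIDI 56).
79 − 56 = 23, so the two pitches are 23 semitones apart, with G5 the higher.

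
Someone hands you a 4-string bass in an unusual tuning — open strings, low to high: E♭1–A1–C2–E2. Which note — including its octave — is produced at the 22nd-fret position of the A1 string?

G3

A1 is MIDI 33. Adding 22 gives 55, which is G3.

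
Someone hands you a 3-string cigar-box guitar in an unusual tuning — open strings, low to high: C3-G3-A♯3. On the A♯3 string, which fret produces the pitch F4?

7

F4 is 7 semitones above the open A♯3 (A#–B–C–C#–D–D#–E–F), so it sits at fret 7.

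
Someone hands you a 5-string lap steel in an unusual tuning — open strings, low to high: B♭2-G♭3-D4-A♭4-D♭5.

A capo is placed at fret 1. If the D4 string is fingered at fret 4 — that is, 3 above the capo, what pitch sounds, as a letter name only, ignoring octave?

The capo raises the open D4 by 1 semitone to E♭4; fretting 3 more gives D4 + 1 + 3 = D4 + 4 semitones, landing on G♭.

G♭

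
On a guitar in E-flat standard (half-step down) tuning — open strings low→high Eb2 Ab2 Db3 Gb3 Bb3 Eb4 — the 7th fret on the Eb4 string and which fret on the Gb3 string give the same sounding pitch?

Fret 7 on Eb4 is MIDI 63 + 7 = 70 (Bb4). On the Gb3 string (open MIDI 54), that pitch is 70 − 54 = fret 16.

16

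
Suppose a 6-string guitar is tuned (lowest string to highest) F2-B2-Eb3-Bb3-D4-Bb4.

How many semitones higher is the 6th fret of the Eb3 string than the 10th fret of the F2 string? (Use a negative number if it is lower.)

6 semitones

Eb3 at fret 6 → A3 (MIDI 57); F2 at fret 10 → Eb3 (MIDI 51).
57 − 51 = 6, so the two pitches are 6 semitones apart.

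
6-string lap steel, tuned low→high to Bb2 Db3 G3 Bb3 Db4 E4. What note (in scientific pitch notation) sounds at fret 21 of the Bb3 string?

Bb3 is MIDI 58. Adding 21 gives 79, which is G5.

G5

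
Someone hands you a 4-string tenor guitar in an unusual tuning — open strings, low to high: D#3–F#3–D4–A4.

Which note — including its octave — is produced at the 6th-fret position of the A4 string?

A4 is MIDI 69. Adding 6 gives 75, which is D#5.
(Equivalently spelled Eb5.)

D#5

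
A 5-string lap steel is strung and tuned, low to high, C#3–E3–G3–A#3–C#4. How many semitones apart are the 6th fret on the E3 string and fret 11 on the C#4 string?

14 semitones

E3 at fret 6 → A#3 (MIDI 58); C#4 at fret 11 → C5 (MIDI 72).
58 − 72 = -14, so the two pitches are 14 semitones apart, with C5 the higher.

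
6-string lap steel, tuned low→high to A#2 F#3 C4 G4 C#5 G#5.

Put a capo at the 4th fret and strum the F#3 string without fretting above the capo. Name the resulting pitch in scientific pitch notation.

The capo raises the open F#3 by 4 semitones to A#3; fretting 0 more gives F#3 + 4 + 0 = F#3 + 4 semitones = A#3.

A#3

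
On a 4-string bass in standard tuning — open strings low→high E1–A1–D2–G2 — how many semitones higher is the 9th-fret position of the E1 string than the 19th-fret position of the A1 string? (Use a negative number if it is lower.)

E1 at fret 9 → C#2 (MIDI 37); A1 at fret 19 → E3 (MIDI 52).
37 − 52 = -15, so the two pitches are 15 semitones apart.

-15 semitones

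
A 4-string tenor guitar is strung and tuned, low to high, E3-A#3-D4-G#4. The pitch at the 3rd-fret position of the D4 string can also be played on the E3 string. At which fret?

Fret 3 on D4 is MIDI 62 + 3 = 65 (F4). On the E3 string (open MIDI 52), that pitch is 65 − 52 = fret 13.

13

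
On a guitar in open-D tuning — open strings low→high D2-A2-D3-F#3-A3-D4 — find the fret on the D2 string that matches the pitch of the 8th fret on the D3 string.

Fret 8 on D3 is MIDI 50 + 8 = 58 (A#3). On the D2 string (open MIDI 38), that pitch is 58 − 38 = fret 20.

20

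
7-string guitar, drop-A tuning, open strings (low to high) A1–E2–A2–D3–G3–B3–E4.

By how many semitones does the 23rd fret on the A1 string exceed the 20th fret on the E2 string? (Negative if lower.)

-4 semitones

A1 at fret 23 → G#3 (MIDI 56); E2 at fret 20 → C4 (MIDI 60).
56 − 60 = -4, so the two pitches are 4 semitones apart.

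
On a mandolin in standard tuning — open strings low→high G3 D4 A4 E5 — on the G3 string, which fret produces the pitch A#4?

15

A#4 is 15 semitones above the open G3 (G–G#–A–A#–…–G#–A–A#), so it sits at fret 15.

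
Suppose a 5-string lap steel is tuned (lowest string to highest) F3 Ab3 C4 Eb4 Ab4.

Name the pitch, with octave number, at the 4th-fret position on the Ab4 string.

Each fret is one semitone, so Ab4 + 4 = C5.

C5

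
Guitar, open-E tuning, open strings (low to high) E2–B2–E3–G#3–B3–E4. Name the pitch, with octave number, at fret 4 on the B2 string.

The open B2 string plus 4 semitones: B–C–C#–D–D#.
The walk passes from B into C once, so the octave number goes from 2 to 3.
(Equivalently spelled Eb3.)

D#3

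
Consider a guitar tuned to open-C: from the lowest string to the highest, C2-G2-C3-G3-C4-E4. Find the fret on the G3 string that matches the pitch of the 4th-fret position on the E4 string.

Fret 4 on E4 is MIDI 64 + 4 = 68 (G♯4). On the G3 string (open MIDI 55), that pitch is 68 − 55 = fret 13.

13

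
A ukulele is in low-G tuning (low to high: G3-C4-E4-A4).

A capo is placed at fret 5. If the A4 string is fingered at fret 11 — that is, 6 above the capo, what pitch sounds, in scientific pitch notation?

G♯5

The capo raises the open A4 by 5 semitones to D5; fretting 6 more gives A4 + 5 + 6 = A4 + 11 semitones = G♯5.
(Also written A♭.)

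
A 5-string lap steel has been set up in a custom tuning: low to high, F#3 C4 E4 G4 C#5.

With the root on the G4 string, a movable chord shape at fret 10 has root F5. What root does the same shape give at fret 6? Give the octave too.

Moving from fret 10 to fret 6 shifts the root by -4 semitones.
F5 down 4 semitones is C#5.

C#5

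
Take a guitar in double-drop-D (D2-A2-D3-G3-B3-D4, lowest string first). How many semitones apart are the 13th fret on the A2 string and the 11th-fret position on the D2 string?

A2 at fret 13 → A♯3 (MIDI 58); D2 at fret 11 → C♯3 (MIDI 49).
58 − 49 = 9, so the two pitches are 9 semitones apart, with A♯3 the higher.

9 semitones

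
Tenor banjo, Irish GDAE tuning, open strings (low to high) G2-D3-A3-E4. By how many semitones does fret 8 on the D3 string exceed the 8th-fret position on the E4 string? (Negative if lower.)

-14 semitones

D3 at fret 8 → A♯3 (MIDI 58); E4 at fret 8 → C5 (MIDI 72).
58 − 72 = -14, so the two pitches are 14 semitones apart.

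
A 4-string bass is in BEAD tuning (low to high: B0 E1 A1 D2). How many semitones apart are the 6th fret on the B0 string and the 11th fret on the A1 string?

B0 at fret 6 → F1 (MIDI 29); A1 at fret 11 → G#2 (MIDI 44).
29 − 44 = -15, so the two pitches are 15 semitones apart, with G#2 the higher.

15 semitones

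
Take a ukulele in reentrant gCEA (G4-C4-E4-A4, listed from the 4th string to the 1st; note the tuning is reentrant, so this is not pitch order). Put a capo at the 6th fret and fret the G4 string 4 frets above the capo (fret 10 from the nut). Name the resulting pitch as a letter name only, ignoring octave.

F

The capo raises the open G4 by 6 semitones to C#5; fretting 4 more gives G4 + 6 + 4 = G4 + 10 semitones, landing on F.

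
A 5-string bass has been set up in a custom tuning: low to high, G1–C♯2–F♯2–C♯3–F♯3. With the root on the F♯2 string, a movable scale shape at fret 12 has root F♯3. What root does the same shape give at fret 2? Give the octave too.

G♯2

Moving from fret 12 to fret 2 shifts the root by -10 semitones.
F♯3 down 10 semitones is G♯2.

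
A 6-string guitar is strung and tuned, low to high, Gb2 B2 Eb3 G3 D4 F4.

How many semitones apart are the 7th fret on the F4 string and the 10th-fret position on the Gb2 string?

F4 at fret 7 → C5 (MIDI 72); Gb2 at fret 10 → E3 (MIDI 52).
72 − 52 = 20, so the two pitches are 20 semitones apart, with C5 the higher.

20 semitones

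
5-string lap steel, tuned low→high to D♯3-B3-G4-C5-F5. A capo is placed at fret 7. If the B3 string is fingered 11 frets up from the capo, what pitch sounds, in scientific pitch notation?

F5

The capo raises the open B3 by 7 semitones to F♯4; fretting 11 more gives B3 + 7 + 11 = B3 + 18 semitones = F5.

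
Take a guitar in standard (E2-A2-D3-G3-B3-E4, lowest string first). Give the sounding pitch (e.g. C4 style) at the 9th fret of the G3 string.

E4

G3 is MIDI 55. Adding 9 gives 64, which is E4.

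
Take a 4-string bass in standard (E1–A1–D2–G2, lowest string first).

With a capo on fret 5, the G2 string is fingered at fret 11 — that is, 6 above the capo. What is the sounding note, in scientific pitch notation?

The capo raises the open G2 by 5 semitones to C3; fretting 6 more gives G2 + 5 + 6 = G2 + 11 semitones = F#3.

F#3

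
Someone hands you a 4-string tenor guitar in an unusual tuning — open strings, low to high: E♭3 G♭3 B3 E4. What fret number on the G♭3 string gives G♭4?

12

G♭4 is 12 semitones above the open G♭3 (Gb–G–Ab–A–…–E–F–Gb), so it sits at fret 12.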